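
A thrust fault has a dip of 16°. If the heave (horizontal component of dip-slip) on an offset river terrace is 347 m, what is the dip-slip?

dip-slip = heave / cos(dip) = 347 / cos(16°) = 361 m

361 m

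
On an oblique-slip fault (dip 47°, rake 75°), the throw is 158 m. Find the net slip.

dip-slip = throw / sin(dip) = 158 / sin(47°) = 216 m
net slip = dip-slip / sin(rake) = 216 / sin(75°) = 224 m

224 m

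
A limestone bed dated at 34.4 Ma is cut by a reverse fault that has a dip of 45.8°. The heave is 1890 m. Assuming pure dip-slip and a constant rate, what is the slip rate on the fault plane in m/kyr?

0.0788 m/kyr

dip-slip = heave / cos(dip) = 1890 m / cos(45.8°) = 2711 m
rate = 2711 m / 34.4 Ma = 0.0000788 m/yr = 0.0788 m/kyr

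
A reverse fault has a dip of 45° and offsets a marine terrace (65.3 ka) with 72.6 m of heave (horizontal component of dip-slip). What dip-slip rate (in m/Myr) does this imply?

1570 m/Myr

dip-slip = heave / cos(dip) = 72.6 m / cos(45°) = 102.7 m
rate = 102.7 m / 65.3 ka = 0.00157 m/yr = 1570 m/Myr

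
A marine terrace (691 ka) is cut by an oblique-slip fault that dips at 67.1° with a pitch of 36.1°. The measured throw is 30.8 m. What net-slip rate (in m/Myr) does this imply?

82.1 m/Myr

dip-slip = throw / sin(dip) = 30.8 / sin(67.1°) = 33.44 m
net slip = dip-slip / sin(rake) = 33.44 / sin(36.1°) = 56.75 m
rate = 56.75 m / 691 ka = 0.0000821 m/yr = 82.1 m/Myr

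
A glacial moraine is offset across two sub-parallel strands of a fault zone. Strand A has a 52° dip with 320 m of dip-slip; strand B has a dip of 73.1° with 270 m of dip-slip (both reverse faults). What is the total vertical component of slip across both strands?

throw_A = 320 × sin(52°) = 252.2 m
throw_B = 270 × sin(73.1°) = 258.3 m
total = 252.2 + 258.3 = 511 m

511 m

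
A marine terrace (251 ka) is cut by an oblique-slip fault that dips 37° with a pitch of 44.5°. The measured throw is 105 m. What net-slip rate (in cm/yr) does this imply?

0.0992 cm/yr

dip-slip = throw / sin(dip) = 105 / sin(37°) = 174.5 m
net slip = dip-slip / sin(rake) = 174.5 / sin(44.5°) = 248.9 m
rate = 248.9 m / 251 ka = 0.000992 m/yr = 0.0992 cm/yr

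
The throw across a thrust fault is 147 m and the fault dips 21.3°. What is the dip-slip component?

dip-slip = throw / sin(dip) = 147 / sin(21.3°) = 405 m

405 m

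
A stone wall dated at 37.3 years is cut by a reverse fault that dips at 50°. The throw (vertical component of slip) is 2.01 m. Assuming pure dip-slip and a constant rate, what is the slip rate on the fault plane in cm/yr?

dip-slip = throw / sin(dip) = 2.01 m / sin(50°) = 2.624 m
rate = 2.624 m / 37.3 years = 0.0703 m/yr = 7.03 cm/yr

7.03 cm/yr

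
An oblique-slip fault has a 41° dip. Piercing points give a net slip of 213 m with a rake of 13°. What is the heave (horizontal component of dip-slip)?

dip-slip = net slip × sin(rake) = 213 m × sin(13°) = 47.91 m
heave = dip-slip × cos(dip) = 47.91 × cos(41°) = 36.2 m

36.2 m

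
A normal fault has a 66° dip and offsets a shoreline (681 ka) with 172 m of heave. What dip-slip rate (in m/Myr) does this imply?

621 m/Myr

dip-slip = heave / cos(dip) = 172 m / cos(66°) = 422.9 m
rate = 422.9 m / 681 ka = 0.000621 m/yr = 621 m/Myr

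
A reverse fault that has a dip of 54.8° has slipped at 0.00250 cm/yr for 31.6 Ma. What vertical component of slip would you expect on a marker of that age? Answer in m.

dip-slip = rate × time = 0.00250 cm/yr × 31.6 Ma = 790 m
throw = dip-slip × sin(dip) = 790 × sin(54.8°) = 646 m

646 m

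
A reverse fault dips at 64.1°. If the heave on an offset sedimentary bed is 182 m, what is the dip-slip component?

dip-slip = heave / cos(dip) = 182 / cos(64.1°) = 417 m

417 m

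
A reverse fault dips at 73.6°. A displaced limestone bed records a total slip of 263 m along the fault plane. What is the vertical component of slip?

252 m

throw = dip-slip × sin(dip) = 263 m × sin(73.6°) = 252 m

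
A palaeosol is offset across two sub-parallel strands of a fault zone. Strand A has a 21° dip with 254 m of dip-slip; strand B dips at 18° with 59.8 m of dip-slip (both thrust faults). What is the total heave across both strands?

heave_A = 254 × cos(21°) = 237.1 m
heave_B = 59.8 × cos(18°) = 56.87 m
total = 237.1 + 56.87 = 294 m

294 m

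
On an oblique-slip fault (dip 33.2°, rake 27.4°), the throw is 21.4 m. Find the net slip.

dip-slip = throw / sin(dip) = 21.4 / sin(33.2°) = 39.08 m
net slip = dip-slip / sin(rake) = 39.08 / sin(27.4°) = 84.9 m

84.9 m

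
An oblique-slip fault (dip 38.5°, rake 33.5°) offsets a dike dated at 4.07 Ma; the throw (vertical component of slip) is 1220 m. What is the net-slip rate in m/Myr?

872 m/Myr

dip-slip = throw / sin(dip) = 1220 / sin(38.5°) = 1960 m
net slip = dip-slip / sin(rake) = 1960 / sin(33.5°) = 3551 m
rate = 3551 m / 4.07 Ma = 0.000872 m/yr = 872 m/Myr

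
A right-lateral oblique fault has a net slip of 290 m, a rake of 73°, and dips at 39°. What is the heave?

dip-slip = net slip × sin(rake) = 290 m × sin(73°) = 277.3 m
heave = dip-slip × cos(dip) = 277.3 × cos(39°) = 216 m

216 m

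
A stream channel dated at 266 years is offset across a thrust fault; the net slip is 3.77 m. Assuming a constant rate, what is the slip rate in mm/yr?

rate = 3.77 m / 266 years = 0.0142 m/yr = 14.2 mm/yr

14.2 mm/yr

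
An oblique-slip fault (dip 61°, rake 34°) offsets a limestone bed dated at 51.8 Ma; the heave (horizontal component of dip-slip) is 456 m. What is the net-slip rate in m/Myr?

32.5 m/Myr

dip-slip = heave / cos(dip) = 456 / cos(61°) = 940.6 m
net slip = dip-slip / sin(rake) = 940.6 / sin(34°) = 1682 m
rate = 1682 m / 51.8 Ma = 0.0000325 m/yr = 32.5 m/Myr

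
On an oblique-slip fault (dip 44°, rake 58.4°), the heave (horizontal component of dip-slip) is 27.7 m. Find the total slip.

45.2 m

dip-slip = heave / cos(dip) = 27.7 / cos(44°) = 38.51 m
net slip = dip-slip / sin(rake) = 38.51 / sin(58.4°) = 45.2 m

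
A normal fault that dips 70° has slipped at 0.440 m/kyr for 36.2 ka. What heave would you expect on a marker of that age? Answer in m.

dip-slip = rate × time = 0.440 m/kyr × 36.2 ka = 15.93 m
heave = dip-slip × cos(dip) = 15.93 × cos(70°) = 5.45 m

5.45 m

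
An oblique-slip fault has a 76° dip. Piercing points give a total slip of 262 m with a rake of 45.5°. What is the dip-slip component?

187 m

dip-slip = net slip × sin(rake) = 262 m × sin(45.5°) = 187 m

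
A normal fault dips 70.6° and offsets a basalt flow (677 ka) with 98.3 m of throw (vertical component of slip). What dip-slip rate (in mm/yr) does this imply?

dip-slip = throw / sin(dip) = 98.3 m / sin(70.6°) = 104.2 m
rate = 104.2 m / 677 ka = 0.000154 m/yr = 0.154 mm/yr

0.154 mm/yr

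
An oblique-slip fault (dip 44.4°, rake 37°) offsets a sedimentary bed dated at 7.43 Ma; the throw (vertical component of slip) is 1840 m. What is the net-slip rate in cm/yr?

dip-slip = throw / sin(dip) = 1840 / sin(44.4°) = 2630 m
net slip = dip-slip / sin(rake) = 2630 / sin(37°) = 4370 m
rate = 4370 m / 7.43 Ma = 0.000588 m/yr = 0.0588 cm/yr

0.0588 cm/yr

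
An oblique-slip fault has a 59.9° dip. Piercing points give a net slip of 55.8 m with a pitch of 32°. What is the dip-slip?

29.6 m

dip-slip = net slip × sin(rake) = 55.8 m × sin(32°) = 29.6 m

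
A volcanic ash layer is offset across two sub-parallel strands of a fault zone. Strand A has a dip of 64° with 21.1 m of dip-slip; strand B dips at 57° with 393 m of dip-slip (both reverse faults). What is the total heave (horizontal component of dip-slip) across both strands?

223 m

heave_A = 21.1 × cos(64°) = 9.250 m
heave_B = 393 × cos(57°) = 214 m
total = 9.250 + 214 = 223 m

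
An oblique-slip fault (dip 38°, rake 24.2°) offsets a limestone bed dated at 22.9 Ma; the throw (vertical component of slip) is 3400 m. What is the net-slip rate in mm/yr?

dip-slip = throw / sin(dip) = 3400 / sin(38°) = 5523 m
net slip = dip-slip / sin(rake) = 5523 / sin(24.2°) = 13470 m
rate = 13470 m / 22.9 Ma = 0.000588 m/yr = 0.588 mm/yr

0.588 mm/yr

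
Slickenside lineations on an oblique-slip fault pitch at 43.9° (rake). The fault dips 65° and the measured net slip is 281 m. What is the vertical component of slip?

dip-slip = net slip × sin(rake) = 281 m × sin(43.9°) = 194.8 m
throw = dip-slip × sin(dip) = 194.8 × sin(65°) = 177 m

177 m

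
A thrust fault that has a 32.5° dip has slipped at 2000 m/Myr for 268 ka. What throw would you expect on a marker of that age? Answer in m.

dip-slip = rate × time = 2000 m/Myr × 268 ka = 536 m
throw = dip-slip × sin(dip) = 536 × sin(32.5°) = 288 m

288 m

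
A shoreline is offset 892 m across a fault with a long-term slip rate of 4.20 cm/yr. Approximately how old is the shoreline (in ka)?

age = offset / rate = 892 m / (4.20 cm/yr) = 21200 yr = 21.2 ka

21.2 ka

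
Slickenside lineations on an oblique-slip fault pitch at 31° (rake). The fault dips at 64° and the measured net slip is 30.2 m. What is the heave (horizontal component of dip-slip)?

6.82 m

dip-slip = net slip × sin(rake) = 30.2 m × sin(31°) = 15.55 m
heave = dip-slip × cos(dip) = 15.55 × cos(64°) = 6.82 m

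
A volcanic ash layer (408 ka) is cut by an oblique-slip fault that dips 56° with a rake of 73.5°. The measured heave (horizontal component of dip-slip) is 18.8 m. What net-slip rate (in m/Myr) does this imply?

dip-slip = heave / cos(dip) = 18.8 / cos(56°) = 33.62 m
net slip = dip-slip / sin(rake) = 33.62 / sin(73.5°) = 35.06 m
rate = 35.06 m / 408 ka = 0.0000859 m/yr = 85.9 m/Myr

85.9 m/Myr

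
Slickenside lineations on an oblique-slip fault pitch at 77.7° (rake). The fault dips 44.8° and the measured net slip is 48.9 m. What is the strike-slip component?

10.4 m

strike-slip = net slip × cos(rake) = 48.9 m × cos(77.7°) = 10.4 m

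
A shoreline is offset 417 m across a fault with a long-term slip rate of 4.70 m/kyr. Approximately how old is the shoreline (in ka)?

age = offset / rate = 417 m / (4.70 m/kyr) = 88700 yr = 88.7 ka

88.7 ka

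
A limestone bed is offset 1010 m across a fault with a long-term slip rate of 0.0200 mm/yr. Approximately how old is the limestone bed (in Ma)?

50.5 Ma

age = offset / rate = 1010 m / (0.0200 mm/yr) = 5.05e+07 yr = 50.5 Ma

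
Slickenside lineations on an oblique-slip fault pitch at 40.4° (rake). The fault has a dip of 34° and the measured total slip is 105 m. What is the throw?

dip-slip = net slip × sin(rake) = 105 m × sin(40.4°) = 68.05 m
throw = dip-slip × sin(dip) = 68.05 × sin(34°) = 38.1 m

38.1 m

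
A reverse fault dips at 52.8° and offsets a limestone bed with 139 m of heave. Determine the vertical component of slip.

throw = heave × tan(dip) = 139 × tan(52.8°) = 183 m

183 m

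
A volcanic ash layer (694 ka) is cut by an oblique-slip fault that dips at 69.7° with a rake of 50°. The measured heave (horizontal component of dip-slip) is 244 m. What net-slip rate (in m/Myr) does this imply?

1320 m/Myr

dip-slip = heave / cos(dip) = 244 / cos(69.7°) = 703.3 m
net slip = dip-slip / sin(rake) = 703.3 / sin(50°) = 918.1 m
rate = 918.1 m / 694 ka = 0.00132 m/yr = 1320 m/Myr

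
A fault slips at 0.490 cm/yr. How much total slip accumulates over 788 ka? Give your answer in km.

3.86 km

slip = rate × time = 0.490 cm/yr × 788 ka = 3860 m = 3.86 km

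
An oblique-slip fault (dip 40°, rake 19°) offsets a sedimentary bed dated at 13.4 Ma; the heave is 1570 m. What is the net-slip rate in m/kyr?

dip-slip = heave / cos(dip) = 1570 / cos(40°) = 2049 m
net slip = dip-slip / sin(rake) = 2049 / sin(19°) = 6295 m
rate = 6295 m / 13.4 Ma = 0.000470 m/yr = 0.470 m/kyr

0.470 m/kyr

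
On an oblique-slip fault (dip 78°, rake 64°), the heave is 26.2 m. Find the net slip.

140 m

dip-slip = heave / cos(dip) = 26.2 / cos(78°) = 126 m
net slip = dip-slip / sin(rake) = 126 / sin(64°) = 140 m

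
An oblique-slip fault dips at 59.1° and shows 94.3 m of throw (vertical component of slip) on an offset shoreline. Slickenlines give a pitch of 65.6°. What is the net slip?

121 m

dip-slip = throw / sin(dip) = 94.3 / sin(59.1°) = 109.9 m
net slip = dip-slip / sin(rake) = 109.9 / sin(65.6°) = 121 m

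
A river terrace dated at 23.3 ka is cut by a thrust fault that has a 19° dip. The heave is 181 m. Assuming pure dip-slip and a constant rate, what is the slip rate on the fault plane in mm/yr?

dip-slip = heave / cos(dip) = 181 m / cos(19°) = 191.4 m
rate = 191.4 m / 23.3 ka = 0.00822 m/yr = 8.22 mm/yr

8.22 mm/yr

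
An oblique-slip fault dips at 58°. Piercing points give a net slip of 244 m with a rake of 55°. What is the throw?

dip-slip = net slip × sin(rake) = 244 m × sin(55°) = 199.9 m
throw = dip-slip × sin(dip) = 199.9 × sin(58°) = 170 m

170 m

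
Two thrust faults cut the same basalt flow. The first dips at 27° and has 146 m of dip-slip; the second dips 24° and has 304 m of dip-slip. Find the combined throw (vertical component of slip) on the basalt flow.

throw_A = 146 × sin(27°) = 66.28 m
throw_B = 304 × sin(24°) = 123.6 m
total = 66.28 + 123.6 = 190 m

190 m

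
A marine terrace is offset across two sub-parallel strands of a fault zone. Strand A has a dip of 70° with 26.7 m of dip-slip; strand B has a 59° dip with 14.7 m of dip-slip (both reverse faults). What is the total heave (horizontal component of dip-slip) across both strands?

heave_A = 26.7 × cos(70°) = 9.132 m
heave_B = 14.7 × cos(59°) = 7.571 m
total = 9.132 + 7.571 = 16.7 m

16.7 m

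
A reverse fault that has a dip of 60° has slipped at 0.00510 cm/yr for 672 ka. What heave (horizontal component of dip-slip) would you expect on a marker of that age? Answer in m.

dip-slip = rate × time = 0.00510 cm/yr × 672 ka = 34.27 m
heave = dip-slip × cos(dip) = 34.27 × cos(60°) = 17.1 m

17.1 m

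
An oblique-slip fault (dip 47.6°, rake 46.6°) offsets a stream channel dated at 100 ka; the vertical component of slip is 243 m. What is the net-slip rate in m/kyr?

4.53 m/kyr

dip-slip = throw / sin(dip) = 243 / sin(47.6°) = 329.1 m
net slip = dip-slip / sin(rake) = 329.1 / sin(46.6°) = 452.9 m
rate = 452.9 m / 100 ka = 0.00453 m/yr = 4.53 m/kyr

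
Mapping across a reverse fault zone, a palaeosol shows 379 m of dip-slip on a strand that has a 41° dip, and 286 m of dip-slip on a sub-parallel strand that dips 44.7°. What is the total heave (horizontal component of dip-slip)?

heave_A = 379 × cos(41°) = 286 m
heave_B = 286 × cos(44.7°) = 203.3 m
total = 286 + 203.3 = 489 m

489 m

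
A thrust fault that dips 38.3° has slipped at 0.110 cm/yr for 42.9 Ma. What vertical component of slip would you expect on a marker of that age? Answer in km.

dip-slip = rate × time = 0.110 cm/yr × 42.9 Ma = 47190 m
throw = dip-slip × sin(dip) = 47190 × sin(38.3°) = 29200 m = 29.2 km

29.2 km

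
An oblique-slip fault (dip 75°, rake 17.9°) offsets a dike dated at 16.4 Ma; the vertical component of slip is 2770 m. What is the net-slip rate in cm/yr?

dip-slip = throw / sin(dip) = 2770 / sin(75°) = 2868 m
net slip = dip-slip / sin(rake) = 2868 / sin(17.9°) = 9330 m
rate = 9330 m / 16.4 Ma = 0.000569 m/yr = 0.0569 cm/yr

0.0569 cm/yr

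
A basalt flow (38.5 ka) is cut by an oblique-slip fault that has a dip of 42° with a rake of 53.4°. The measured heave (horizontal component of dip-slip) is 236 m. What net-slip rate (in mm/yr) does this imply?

dip-slip = heave / cos(dip) = 236 / cos(42°) = 317.6 m
net slip = dip-slip / sin(rake) = 317.6 / sin(53.4°) = 395.6 m
rate = 395.6 m / 38.5 ka = 0.0103 m/yr = 10.3 mm/yr

10.3 mm/yr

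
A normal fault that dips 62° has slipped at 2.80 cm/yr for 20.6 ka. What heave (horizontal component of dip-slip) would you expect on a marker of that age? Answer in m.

271 m

dip-slip = rate × time = 2.80 cm/yr × 20.6 ka = 576.8 m
heave = dip-slip × cos(dip) = 576.8 × cos(62°) = 271 m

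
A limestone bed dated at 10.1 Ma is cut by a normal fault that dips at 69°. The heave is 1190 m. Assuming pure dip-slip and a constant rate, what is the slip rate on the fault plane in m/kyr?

0.329 m/kyr

dip-slip = heave / cos(dip) = 1190 m / cos(69°) = 3321 m
rate = 3321 m / 10.1 Ma = 0.000329 m/yr = 0.329 m/kyr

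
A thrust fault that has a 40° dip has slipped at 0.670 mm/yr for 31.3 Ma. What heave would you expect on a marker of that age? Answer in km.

16.1 km

dip-slip = rate × time = 0.670 mm/yr × 31.3 Ma = 20970 m
heave = dip-slip × cos(dip) = 20970 × cos(40°) = 16100 m = 16.1 km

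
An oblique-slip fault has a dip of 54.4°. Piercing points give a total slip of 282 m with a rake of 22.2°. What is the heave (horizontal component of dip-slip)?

62 m

dip-slip = net slip × sin(rake) = 282 m × sin(22.2°) = 106.6 m
heave = dip-slip × cos(dip) = 106.6 × cos(54.4°) = 62 m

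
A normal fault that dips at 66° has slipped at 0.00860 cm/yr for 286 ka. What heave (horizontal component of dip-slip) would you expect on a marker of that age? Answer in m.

dip-slip = rate × time = 0.00860 cm/yr × 286 ka = 24.60 m
heave = dip-slip × cos(dip) = 24.60 × cos(66°) = 10 m

10 m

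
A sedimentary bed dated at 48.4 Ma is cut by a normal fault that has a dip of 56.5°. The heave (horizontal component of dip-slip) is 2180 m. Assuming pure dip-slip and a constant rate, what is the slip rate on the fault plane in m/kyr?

dip-slip = heave / cos(dip) = 2180 m / cos(56.5°) = 3950 m
rate = 3950 m / 48.4 Ma = 0.0000816 m/yr = 0.0816 m/kyr

0.0816 m/kyr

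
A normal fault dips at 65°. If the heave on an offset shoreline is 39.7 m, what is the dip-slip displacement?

93.9 m

dip-slip = heave / cos(dip) = 39.7 / cos(65°) = 93.9 m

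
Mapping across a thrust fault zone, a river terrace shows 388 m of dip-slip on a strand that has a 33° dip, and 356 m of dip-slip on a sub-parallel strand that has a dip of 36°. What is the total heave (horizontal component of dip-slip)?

heave_A = 388 × cos(33°) = 325.4 m
heave_B = 356 × cos(36°) = 288 m
total = 325.4 + 288 = 613 m

613 m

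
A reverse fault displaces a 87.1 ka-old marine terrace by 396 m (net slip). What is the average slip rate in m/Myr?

rate = 396 m / 87.1 ka = 0.00455 m/yr = 4550 m/Myr

4550 m/Myr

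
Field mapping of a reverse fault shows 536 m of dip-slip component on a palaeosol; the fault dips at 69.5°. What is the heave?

188 m

heave = dip-slip × cos(dip) = 536 m × cos(69.5°) = 188 m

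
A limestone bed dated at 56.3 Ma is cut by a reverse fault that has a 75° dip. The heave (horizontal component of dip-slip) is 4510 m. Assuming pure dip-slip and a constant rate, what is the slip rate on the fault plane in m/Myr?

dip-slip = heave / cos(dip) = 4510 m / cos(75°) = 17430 m
rate = 17430 m / 56.3 Ma = 0.000310 m/yr = 310 m/Myr

310 m/Myr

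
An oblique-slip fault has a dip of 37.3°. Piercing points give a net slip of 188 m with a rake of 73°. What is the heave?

dip-slip = net slip × sin(rake) = 188 m × sin(73°) = 179.8 m
heave = dip-slip × cos(dip) = 179.8 × cos(37.3°) = 143 m

143 m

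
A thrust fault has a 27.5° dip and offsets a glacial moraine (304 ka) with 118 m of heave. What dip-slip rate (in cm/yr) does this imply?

dip-slip = heave / cos(dip) = 118 m / cos(27.5°) = 133 m
rate = 133 m / 304 ka = 0.000438 m/yr = 0.0438 cm/yr

0.0438 cm/yr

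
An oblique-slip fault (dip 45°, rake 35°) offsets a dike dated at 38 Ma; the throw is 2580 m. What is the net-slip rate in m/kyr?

0.167 m/kyr

dip-slip = throw / sin(dip) = 2580 / sin(45°) = 3649 m
net slip = dip-slip / sin(rake) = 3649 / sin(35°) = 6361 m
rate = 6361 m / 38 Ma = 0.000167 m/yr = 0.167 m/kyr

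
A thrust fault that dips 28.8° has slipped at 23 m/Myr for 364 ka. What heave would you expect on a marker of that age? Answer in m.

7.34 m

dip-slip = rate × time = 23 m/Myr × 364 ka = 8.372 m
heave = dip-slip × cos(dip) = 8.372 × cos(28.8°) = 7.34 m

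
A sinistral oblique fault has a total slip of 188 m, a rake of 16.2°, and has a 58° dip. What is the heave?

dip-slip = net slip × sin(rake) = 188 m × sin(16.2°) = 52.45 m
heave = dip-slip × cos(dip) = 52.45 × cos(58°) = 27.8 m

27.8 m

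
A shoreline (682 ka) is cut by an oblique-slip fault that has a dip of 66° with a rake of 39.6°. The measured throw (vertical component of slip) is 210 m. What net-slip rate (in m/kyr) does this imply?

dip-slip = throw / sin(dip) = 210 / sin(66°) = 229.9 m
net slip = dip-slip / sin(rake) = 229.9 / sin(39.6°) = 360.6 m
rate = 360.6 m / 682 ka = 0.000529 m/yr = 0.529 m/kyr

0.529 m/kyr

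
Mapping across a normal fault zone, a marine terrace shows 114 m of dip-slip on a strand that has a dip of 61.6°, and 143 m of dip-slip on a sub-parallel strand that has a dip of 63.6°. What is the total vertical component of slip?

throw_A = 114 × sin(61.6°) = 100.3 m
throw_B = 143 × sin(63.6°) = 128.1 m
total = 100.3 + 128.1 = 228 m

228 m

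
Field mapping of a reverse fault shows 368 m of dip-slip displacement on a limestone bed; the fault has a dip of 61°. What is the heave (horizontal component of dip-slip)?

heave = dip-slip × cos(dip) = 368 m × cos(61°) = 178 m

178 m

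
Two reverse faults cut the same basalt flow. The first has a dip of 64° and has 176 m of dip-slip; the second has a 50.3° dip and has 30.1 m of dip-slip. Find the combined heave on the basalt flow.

heave_A = 176 × cos(64°) = 77.15 m
heave_B = 30.1 × cos(50.3°) = 19.23 m
total = 77.15 + 19.23 = 96.4 m

96.4 m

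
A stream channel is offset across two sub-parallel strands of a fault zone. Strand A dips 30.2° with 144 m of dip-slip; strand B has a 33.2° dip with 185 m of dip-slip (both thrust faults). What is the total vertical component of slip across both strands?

throw_A = 144 × sin(30.2°) = 72.43 m
throw_B = 185 × sin(33.2°) = 101.3 m
total = 72.43 + 101.3 = 174 m

174 m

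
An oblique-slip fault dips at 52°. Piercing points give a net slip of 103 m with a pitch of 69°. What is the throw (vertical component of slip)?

dip-slip = net slip × sin(rake) = 103 m × sin(69°) = 96.16 m
throw = dip-slip × sin(dip) = 96.16 × sin(52°) = 75.8 m

75.8 m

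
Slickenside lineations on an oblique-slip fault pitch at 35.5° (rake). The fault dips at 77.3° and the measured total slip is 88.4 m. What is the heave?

11.3 m

dip-slip = net slip × sin(rake) = 88.4 m × sin(35.5°) = 51.33 m
heave = dip-slip × cos(dip) = 51.33 × cos(77.3°) = 11.3 m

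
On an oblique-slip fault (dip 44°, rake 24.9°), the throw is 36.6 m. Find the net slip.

dip-slip = throw / sin(dip) = 36.6 / sin(44°) = 52.69 m
net slip = dip-slip / sin(rake) = 52.69 / sin(24.9°) = 125 m

125 m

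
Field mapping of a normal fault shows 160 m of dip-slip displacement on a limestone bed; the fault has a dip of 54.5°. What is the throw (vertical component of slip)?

130 m

throw = dip-slip × sin(dip) = 160 m × sin(54.5°) = 130 m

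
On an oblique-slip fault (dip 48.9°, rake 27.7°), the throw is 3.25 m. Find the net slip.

9.28 m

dip-slip = throw / sin(dip) = 3.25 / sin(48.9°) = 4.313 m
net slip = dip-slip / sin(rake) = 4.313 / sin(27.7°) = 9.28 m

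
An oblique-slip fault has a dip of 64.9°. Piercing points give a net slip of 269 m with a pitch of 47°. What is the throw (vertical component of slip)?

dip-slip = net slip × sin(rake) = 269 m × sin(47°) = 196.7 m
throw = dip-slip × sin(dip) = 196.7 × sin(64.9°) = 178 m

178 m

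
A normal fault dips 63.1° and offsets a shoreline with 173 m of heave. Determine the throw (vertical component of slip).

341 m

throw = heave × tan(dip) = 173 × tan(63.1°) = 341 m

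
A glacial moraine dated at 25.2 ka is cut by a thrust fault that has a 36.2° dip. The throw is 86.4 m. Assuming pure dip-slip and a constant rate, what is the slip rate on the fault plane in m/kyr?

dip-slip = throw / sin(dip) = 86.4 m / sin(36.2°) = 146.3 m
rate = 146.3 m / 25.2 ka = 0.00581 m/yr = 5.81 m/kyr

5.81 m/kyr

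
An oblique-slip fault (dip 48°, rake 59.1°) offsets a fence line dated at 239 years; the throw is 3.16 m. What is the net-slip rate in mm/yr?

dip-slip = throw / sin(dip) = 3.16 / sin(48°) = 4.252 m
net slip = dip-slip / sin(rake) = 4.252 / sin(59.1°) = 4.956 m
rate = 4.956 m / 239 years = 0.0207 m/yr = 20.7 mm/yr

20.7 mm/yr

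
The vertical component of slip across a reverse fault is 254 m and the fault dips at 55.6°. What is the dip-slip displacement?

dip-slip = throw / sin(dip) = 254 / sin(55.6°) = 308 m

308 m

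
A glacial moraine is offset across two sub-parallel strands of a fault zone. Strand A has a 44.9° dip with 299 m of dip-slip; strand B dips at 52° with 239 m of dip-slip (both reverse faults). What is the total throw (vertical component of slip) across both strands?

399 m

throw_A = 299 × sin(44.9°) = 211.1 m
throw_B = 239 × sin(52°) = 188.3 m
total = 211.1 + 188.3 = 399 m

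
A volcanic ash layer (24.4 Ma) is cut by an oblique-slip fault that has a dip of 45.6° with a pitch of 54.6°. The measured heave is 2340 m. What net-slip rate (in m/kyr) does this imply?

0.168 m/kyr

dip-slip = heave / cos(dip) = 2340 / cos(45.6°) = 3344 m
net slip = dip-slip / sin(rake) = 3344 / sin(54.6°) = 4103 m
rate = 4103 m / 24.4 Ma = 0.000168 m/yr = 0.168 m/kyr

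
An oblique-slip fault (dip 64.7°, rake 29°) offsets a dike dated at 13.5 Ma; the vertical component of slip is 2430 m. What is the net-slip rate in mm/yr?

0.411 mm/yr

dip-slip = throw / sin(dip) = 2430 / sin(64.7°) = 2688 m
net slip = dip-slip / sin(rake) = 2688 / sin(29°) = 5544 m
rate = 5544 m / 13.5 Ma = 0.000411 m/yr = 0.411 mm/yr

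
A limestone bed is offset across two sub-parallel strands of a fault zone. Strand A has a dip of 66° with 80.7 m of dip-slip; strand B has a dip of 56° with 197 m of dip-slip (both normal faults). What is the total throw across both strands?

throw_A = 80.7 × sin(66°) = 73.72 m
throw_B = 197 × sin(56°) = 163.3 m
total = 73.72 + 163.3 = 237 m

237 m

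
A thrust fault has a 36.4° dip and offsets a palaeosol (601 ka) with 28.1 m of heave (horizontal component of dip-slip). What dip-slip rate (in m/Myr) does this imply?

58.1 m/Myr

dip-slip = heave / cos(dip) = 28.1 m / cos(36.4°) = 34.91 m
rate = 34.91 m / 601 ka = 0.0000581 m/yr = 58.1 m/Myr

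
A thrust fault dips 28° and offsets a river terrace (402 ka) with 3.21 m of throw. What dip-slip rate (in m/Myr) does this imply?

17 m/Myr

dip-slip = throw / sin(dip) = 3.21 m / sin(28°) = 6.837 m
rate = 6.837 m / 402 ka = 0.0000170 m/yr = 17 m/Myr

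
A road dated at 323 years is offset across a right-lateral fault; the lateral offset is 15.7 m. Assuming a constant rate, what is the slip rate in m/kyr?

48.6 m/kyr

rate = 15.7 m / 323 years = 0.0486 m/yr = 48.6 m/kyr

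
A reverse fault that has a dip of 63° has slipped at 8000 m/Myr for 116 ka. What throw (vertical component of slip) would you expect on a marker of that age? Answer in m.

827 m

dip-slip = rate × time = 8000 m/Myr × 116 ka = 928 m
throw = dip-slip × sin(dip) = 928 × sin(63°) = 827 m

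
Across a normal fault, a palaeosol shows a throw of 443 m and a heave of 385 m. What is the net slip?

587 m

net slip = √(throw² + heave²) = √(443² + 385²) = 587 m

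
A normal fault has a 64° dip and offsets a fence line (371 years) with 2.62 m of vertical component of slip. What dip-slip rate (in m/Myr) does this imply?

7860 m/Myr

dip-slip = throw / sin(dip) = 2.62 m / sin(64°) = 2.915 m
rate = 2.915 m / 371 years = 0.00786 m/yr = 7860 m/Myr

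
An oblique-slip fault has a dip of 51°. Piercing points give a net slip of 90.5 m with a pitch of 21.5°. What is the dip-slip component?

33.2 m

dip-slip = net slip × sin(rake) = 90.5 m × sin(21.5°) = 33.2 m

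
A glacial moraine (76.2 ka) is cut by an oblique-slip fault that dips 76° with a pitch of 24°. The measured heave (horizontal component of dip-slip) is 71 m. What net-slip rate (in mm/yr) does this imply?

dip-slip = heave / cos(dip) = 71 / cos(76°) = 293.5 m
net slip = dip-slip / sin(rake) = 293.5 / sin(24°) = 721.6 m
rate = 721.6 m / 76.2 ka = 0.00947 m/yr = 9.47 mm/yr

9.47 mm/yr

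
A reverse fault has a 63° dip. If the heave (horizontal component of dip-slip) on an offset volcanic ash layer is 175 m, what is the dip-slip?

385 m

dip-slip = heave / cos(dip) = 175 / cos(63°) = 385 m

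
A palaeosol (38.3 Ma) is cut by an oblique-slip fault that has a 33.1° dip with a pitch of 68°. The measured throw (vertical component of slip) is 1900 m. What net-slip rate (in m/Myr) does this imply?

98 m/Myr

dip-slip = throw / sin(dip) = 1900 / sin(33.1°) = 3479 m
net slip = dip-slip / sin(rake) = 3479 / sin(68°) = 3752 m
rate = 3752 m / 38.3 Ma = 0.0000980 m/yr = 98 m/Myr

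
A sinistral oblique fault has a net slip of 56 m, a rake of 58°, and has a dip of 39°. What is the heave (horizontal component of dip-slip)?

36.9 m

dip-slip = net slip × sin(rake) = 56 m × sin(58°) = 47.49 m
heave = dip-slip × cos(dip) = 47.49 × cos(39°) = 36.9 m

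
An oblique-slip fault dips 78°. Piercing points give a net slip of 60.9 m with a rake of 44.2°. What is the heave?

dip-slip = net slip × sin(rake) = 60.9 m × sin(44.2°) = 42.46 m
heave = dip-slip × cos(dip) = 42.46 × cos(78°) = 8.83 m

8.83 m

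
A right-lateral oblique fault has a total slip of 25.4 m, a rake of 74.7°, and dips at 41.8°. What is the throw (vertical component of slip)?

16.3 m

dip-slip = net slip × sin(rake) = 25.4 m × sin(74.7°) = 24.50 m
throw = dip-slip × sin(dip) = 24.50 × sin(41.8°) = 16.3 m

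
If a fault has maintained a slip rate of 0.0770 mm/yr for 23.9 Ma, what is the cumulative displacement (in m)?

slip = rate × time = 0.0770 mm/yr × 23.9 Ma = 1840 m

1840 m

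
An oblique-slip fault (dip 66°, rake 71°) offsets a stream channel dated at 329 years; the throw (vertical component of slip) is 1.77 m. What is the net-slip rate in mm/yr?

dip-slip = throw / sin(dip) = 1.77 / sin(66°) = 1.938 m
net slip = dip-slip / sin(rake) = 1.938 / sin(71°) = 2.049 m
rate = 2.049 m / 329 years = 0.00623 m/yr = 6.23 mm/yr

6.23 mm/yr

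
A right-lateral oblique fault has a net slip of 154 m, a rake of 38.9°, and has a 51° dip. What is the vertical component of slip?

dip-slip = net slip × sin(rake) = 154 m × sin(38.9°) = 96.71 m
throw = dip-slip × sin(dip) = 96.71 × sin(51°) = 75.2 m

75.2 m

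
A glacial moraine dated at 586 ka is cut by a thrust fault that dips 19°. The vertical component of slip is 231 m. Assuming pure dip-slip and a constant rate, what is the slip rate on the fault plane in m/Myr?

1210 m/Myr

dip-slip = throw / sin(dip) = 231 m / sin(19°) = 709.5 m
rate = 709.5 m / 586 ka = 0.00121 m/yr = 1210 m/Myr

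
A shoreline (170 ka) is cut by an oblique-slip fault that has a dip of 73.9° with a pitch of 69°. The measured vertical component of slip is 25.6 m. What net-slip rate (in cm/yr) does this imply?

dip-slip = throw / sin(dip) = 25.6 / sin(73.9°) = 26.65 m
net slip = dip-slip / sin(rake) = 26.65 / sin(69°) = 28.54 m
rate = 28.54 m / 170 ka = 0.000168 m/yr = 0.0168 cm/yr

0.0168 cm/yr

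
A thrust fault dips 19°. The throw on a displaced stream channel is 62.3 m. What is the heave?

heave = throw / tan(dip) = 62.3 / tan(19°) = 181 m

181 m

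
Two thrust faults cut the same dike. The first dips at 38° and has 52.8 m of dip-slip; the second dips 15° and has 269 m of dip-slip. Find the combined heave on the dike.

heave_A = 52.8 × cos(38°) = 41.61 m
heave_B = 269 × cos(15°) = 259.8 m
total = 41.61 + 259.8 = 301 m

301 m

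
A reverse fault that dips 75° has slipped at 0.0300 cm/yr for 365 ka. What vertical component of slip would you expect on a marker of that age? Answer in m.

106 m

dip-slip = rate × time = 0.0300 cm/yr × 365 ka = 109.5 m
throw = dip-slip × sin(dip) = 109.5 × sin(75°) = 106 m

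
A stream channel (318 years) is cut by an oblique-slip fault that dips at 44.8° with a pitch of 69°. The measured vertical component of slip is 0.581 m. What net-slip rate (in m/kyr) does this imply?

2.78 m/kyr

dip-slip = throw / sin(dip) = 0.581 / sin(44.8°) = 0.8245 m
net slip = dip-slip / sin(rake) = 0.8245 / sin(69°) = 0.8832 m
rate = 0.8832 m / 318 years = 0.00278 m/yr = 2.78 m/kyr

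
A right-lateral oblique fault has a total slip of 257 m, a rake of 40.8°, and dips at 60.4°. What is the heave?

dip-slip = net slip × sin(rake) = 257 m × sin(40.8°) = 167.9 m
heave = dip-slip × cos(dip) = 167.9 × cos(60.4°) = 82.9 m

82.9 m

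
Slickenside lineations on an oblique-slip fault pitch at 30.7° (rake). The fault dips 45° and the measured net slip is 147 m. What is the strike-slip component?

strike-slip = net slip × cos(rake) = 147 m × cos(30.7°) = 126 m

126 m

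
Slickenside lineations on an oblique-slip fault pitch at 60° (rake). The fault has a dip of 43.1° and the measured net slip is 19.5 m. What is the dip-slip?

dip-slip = net slip × sin(rake) = 19.5 m × sin(60°) = 16.9 m

16.9 m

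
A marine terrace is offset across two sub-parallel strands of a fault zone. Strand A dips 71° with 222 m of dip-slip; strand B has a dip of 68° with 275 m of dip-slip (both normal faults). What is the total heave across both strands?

175 m

heave_A = 222 × cos(71°) = 72.28 m
heave_B = 275 × cos(68°) = 103 m
total = 72.28 + 103 = 175 m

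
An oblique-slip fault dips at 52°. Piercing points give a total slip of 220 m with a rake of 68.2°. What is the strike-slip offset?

81.7 m

strike-slip = net slip × cos(rake) = 220 m × cos(68.2°) = 81.7 m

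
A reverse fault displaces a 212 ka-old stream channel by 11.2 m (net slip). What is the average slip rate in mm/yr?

rate = 11.2 m / 212 ka = 0.0000528 m/yr = 0.0528 mm/yr

0.0528 mm/yr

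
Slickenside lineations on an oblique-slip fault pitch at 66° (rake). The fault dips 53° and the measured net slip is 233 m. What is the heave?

128 m

dip-slip = net slip × sin(rake) = 233 m × sin(66°) = 212.9 m
heave = dip-slip × cos(dip) = 212.9 × cos(53°) = 128 m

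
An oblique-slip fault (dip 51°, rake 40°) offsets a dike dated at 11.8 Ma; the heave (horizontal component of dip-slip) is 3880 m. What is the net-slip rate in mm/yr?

0.813 mm/yr

dip-slip = heave / cos(dip) = 3880 / cos(51°) = 6165 m
net slip = dip-slip / sin(rake) = 6165 / sin(40°) = 9592 m
rate = 9592 m / 11.8 Ma = 0.000813 m/yr = 0.813 mm/yr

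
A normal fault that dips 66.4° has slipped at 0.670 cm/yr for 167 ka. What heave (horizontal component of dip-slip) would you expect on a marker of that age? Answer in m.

dip-slip = rate × time = 0.670 cm/yr × 167 ka = 1119 m
heave = dip-slip × cos(dip) = 1119 × cos(66.4°) = 448 m

448 m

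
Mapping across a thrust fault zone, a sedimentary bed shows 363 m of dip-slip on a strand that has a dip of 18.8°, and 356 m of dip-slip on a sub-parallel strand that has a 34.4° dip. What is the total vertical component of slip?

throw_A = 363 × sin(18.8°) = 117 m
throw_B = 356 × sin(34.4°) = 201.1 m
total = 117 + 201.1 = 318 m

318 m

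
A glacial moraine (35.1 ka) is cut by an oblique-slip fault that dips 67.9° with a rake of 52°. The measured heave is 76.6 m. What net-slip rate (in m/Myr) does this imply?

7360 m/Myr

dip-slip = heave / cos(dip) = 76.6 / cos(67.9°) = 203.6 m
net slip = dip-slip / sin(rake) = 203.6 / sin(52°) = 258.4 m
rate = 258.4 m / 35.1 ka = 0.00736 m/yr = 7360 m/Myr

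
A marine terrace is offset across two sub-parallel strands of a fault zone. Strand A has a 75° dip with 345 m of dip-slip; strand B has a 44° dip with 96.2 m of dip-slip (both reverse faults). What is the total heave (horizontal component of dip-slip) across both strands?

158 m

heave_A = 345 × cos(75°) = 89.29 m
heave_B = 96.2 × cos(44°) = 69.20 m
total = 89.29 + 69.20 = 158 m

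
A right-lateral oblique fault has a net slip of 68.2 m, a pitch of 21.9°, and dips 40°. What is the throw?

16.4 m

dip-slip = net slip × sin(rake) = 68.2 m × sin(21.9°) = 25.44 m
throw = dip-slip × sin(dip) = 25.44 × sin(40°) = 16.4 m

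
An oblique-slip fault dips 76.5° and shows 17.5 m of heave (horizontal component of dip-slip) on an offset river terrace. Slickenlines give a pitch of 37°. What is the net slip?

dip-slip = heave / cos(dip) = 17.5 / cos(76.5°) = 74.96 m
net slip = dip-slip / sin(rake) = 74.96 / sin(37°) = 125 m

125 m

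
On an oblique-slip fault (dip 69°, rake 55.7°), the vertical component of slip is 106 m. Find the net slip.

dip-slip = throw / sin(dip) = 106 / sin(69°) = 113.5 m
net slip = dip-slip / sin(rake) = 113.5 / sin(55.7°) = 137 m

137 m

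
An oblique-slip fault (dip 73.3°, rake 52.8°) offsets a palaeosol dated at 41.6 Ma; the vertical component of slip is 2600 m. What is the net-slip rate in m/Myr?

dip-slip = throw / sin(dip) = 2600 / sin(73.3°) = 2714 m
net slip = dip-slip / sin(rake) = 2714 / sin(52.8°) = 3408 m
rate = 3408 m / 41.6 Ma = 0.0000819 m/yr = 81.9 m/Myr

81.9 m/Myr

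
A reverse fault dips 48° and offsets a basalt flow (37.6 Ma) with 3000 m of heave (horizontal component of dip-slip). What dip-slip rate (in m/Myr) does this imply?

dip-slip = heave / cos(dip) = 3000 m / cos(48°) = 4483 m
rate = 4483 m / 37.6 Ma = 0.000119 m/yr = 119 m/Myr

119 m/Myr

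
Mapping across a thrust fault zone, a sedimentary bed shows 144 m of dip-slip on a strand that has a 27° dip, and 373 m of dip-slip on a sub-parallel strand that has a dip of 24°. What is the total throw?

throw_A = 144 × sin(27°) = 65.37 m
throw_B = 373 × sin(24°) = 151.7 m
total = 65.37 + 151.7 = 217 m

217 m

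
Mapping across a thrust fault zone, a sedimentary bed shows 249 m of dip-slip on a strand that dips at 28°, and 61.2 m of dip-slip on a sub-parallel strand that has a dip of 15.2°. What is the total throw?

133 m

throw_A = 249 × sin(28°) = 116.9 m
throw_B = 61.2 × sin(15.2°) = 16.05 m
total = 116.9 + 16.05 = 133 m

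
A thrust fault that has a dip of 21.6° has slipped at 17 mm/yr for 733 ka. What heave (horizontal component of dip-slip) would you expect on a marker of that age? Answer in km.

11.6 km

dip-slip = rate × time = 17 mm/yr × 733 ka = 12460 m
heave = dip-slip × cos(dip) = 12460 × cos(21.6°) = 11600 m = 11.6 km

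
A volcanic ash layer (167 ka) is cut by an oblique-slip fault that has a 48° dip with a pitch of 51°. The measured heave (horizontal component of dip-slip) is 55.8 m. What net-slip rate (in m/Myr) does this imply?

643 m/Myr

dip-slip = heave / cos(dip) = 55.8 / cos(48°) = 83.39 m
net slip = dip-slip / sin(rake) = 83.39 / sin(51°) = 107.3 m
rate = 107.3 m / 167 ka = 0.000643 m/yr = 643 m/Myr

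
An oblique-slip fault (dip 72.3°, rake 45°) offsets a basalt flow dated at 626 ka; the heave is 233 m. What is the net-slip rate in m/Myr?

1730 m/Myr

dip-slip = heave / cos(dip) = 233 / cos(72.3°) = 766.4 m
net slip = dip-slip / sin(rake) = 766.4 / sin(45°) = 1084 m
rate = 1084 m / 626 ka = 0.00173 m/yr = 1730 m/Myr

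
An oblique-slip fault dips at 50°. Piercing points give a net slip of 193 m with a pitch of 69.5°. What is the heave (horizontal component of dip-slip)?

116 m

dip-slip = net slip × sin(rake) = 193 m × sin(69.5°) = 180.8 m
heave = dip-slip × cos(dip) = 180.8 × cos(50°) = 116 m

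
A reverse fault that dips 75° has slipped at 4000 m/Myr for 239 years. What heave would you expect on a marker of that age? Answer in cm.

24.7 cm

dip-slip = rate × time = 4000 m/Myr × 239 years = 0.9560 m
heave = dip-slip × cos(dip) = 0.9560 × cos(75°) = 0.247 m = 24.7 cm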